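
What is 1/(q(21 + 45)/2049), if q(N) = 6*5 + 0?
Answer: 683/10 ≈ 68.300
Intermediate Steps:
q(N) = 30 (q(N) = 30 + 0 = 30)
1/(q(21 + 45)/2049) = 1/(30/2049) = 1/(30*(1/2049)) = 1/(10/683) = 683/10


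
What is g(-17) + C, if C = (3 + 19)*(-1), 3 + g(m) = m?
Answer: -42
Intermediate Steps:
g(m) = -3 + m
C = -22 (C = 22*(-1) = -22)
g(-17) + C = (-3 - 17) - 22 = -20 - 22 = -42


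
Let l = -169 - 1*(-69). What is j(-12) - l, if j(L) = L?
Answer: 88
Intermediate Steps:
l = -100 (l = -169 + 69 = -100)
j(-12) - l = -12 - 1*(-100) = -12 + 100 = 88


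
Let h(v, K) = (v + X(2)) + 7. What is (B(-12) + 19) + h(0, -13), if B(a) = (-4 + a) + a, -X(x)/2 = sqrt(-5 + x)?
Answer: -2 - 2*I*sqrt(3) ≈ -2.0 - 3.4641*I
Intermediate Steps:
X(x) = -2*sqrt(-5 + x)
h(v, K) = 7 + v - 2*I*sqrt(3) (h(v, K) = (v - 2*sqrt(-5 + 2)) + 7 = (v - 2*I*sqrt(3)) + 7 = 7 + v - 2*I*sqrt(3))
B(a) = -4 + 2*a
(B(-12) + 19) + h(0, -13) = ((-4 + 2*(-12)) + 19) + (7 + 0 - 2*I*sqrt(3)) = ((-4 - 24) + 19) + (7 - 2*I*sqrt(3)) = (-28 + 19) + (7 - 2*I*sqrt(3)) = -9 + (7 - 2*I*sqrt(3)) = -2 - 2*I*sqrt(3)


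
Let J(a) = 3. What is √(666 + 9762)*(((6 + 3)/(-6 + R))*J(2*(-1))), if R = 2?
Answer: -27*√2607/2 ≈ -689.29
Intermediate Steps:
√(666 + 9762)*(((6 + 3)/(-6 + R))*J(2*(-1))) = √(666 + 9762)*(((6 + 3)/(-6 + 2))*3) = √10428*((9/(-4))*3) = (2*√2607)*((9*(-¼))*3) = (2*√2607)*(-9/4*3) = (2*√2607)*(-27/4) = -27*√2607/2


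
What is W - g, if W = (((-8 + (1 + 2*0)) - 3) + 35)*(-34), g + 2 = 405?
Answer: -1253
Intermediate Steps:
g = 403 (g = -2 + 405 = 403)
W = -850 (W = (((-8 + (1 + 0)) - 3) + 35)*(-34) = (((-8 + 1) - 3) + 35)*(-34) = ((-7 - 3) + 35)*(-34) = (-10 + 35)*(-34) = 25*(-34) = -850)
W - g = -850 - 1*403 = -850 - 403 = -1253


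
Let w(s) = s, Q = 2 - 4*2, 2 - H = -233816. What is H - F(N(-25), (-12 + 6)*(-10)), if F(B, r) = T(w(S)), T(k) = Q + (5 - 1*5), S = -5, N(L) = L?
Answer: 233824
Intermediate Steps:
H = 233818 (H = 2 - 1*(-233816) = 2 + 233816 = 233818)
Q = -6 (Q = 2 - 8 = -6)
T(k) = -6 (T(k) = -6 + (5 - 1*5) = -6 + (5 - 5) = -6 + 0 = -6)
F(B, r) = -6
H - F(N(-25), (-12 + 6)*(-10)) = 233818 - 1*(-6) = 233818 + 6 = 233824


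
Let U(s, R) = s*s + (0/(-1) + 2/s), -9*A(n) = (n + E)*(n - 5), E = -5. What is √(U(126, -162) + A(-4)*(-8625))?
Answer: 2*√10308487/21 ≈ 305.78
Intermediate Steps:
A(n) = -(-5 + n)²/9 (A(n) = -(n - 5)*(n - 5)/9 = -(-5 + n)*(-5 + n)/9 = -(-5 + n)²/9)
U(s, R) = s² + 2/s (U(s, R) = s² + (0*(-1) + 2/s) = s² + (0 + 2/s) = s² + 2/s)
√(U(126, -162) + A(-4)*(-8625)) = √((2 + 126³)/126 + (-25/9 - ⅑*(-4)² + (10/9)*(-4))*(-8625)) = √((2 + 2000376)/126 + (-25/9 - ⅑*16 - 40/9)*(-8625)) = √((1/126)*2000378 + (-25/9 - 16/9 - 40/9)*(-8625)) = √(1000189/63 - 9*(-8625)) = √(1000189/63 + 77625) = √(5890564/63) = 2*√10308487/21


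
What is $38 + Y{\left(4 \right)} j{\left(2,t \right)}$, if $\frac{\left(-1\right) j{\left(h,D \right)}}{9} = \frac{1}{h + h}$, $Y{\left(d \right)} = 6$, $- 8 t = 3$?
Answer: $\frac{49}{2} \approx 24.5$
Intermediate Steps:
$t = - \frac{3}{8}$ ($t = \left(- \frac{1}{8}\right) 3 = - \frac{3}{8} \approx -0.375$)
$j{\left(h,D \right)} = - \frac{9}{2 h}$ ($j{\left(h,D \right)} = - \frac{9}{h + h} = - \frac{9}{2 h}$)
$38 + Y{\left(4 \right)} j{\left(2,t \right)} = 38 + 6 \left(- \frac{9}{2 \cdot 2}\right) = 38 + 6 \left(\left(- \frac{9}{2}\right) \frac{1}{2}\right) = 38 + 6 \left(- \frac{9}{4}\right) = 38 - \frac{27}{2} = \frac{49}{2}$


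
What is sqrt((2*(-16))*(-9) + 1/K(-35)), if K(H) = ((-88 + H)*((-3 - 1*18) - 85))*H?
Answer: 17*sqrt(207516523830)/456330 ≈ 16.971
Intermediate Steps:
K(H) = H*(9328 - 106*H) (K(H) = ((-88 + H)*((-3 - 18) - 85))*H = ((-88 + H)*(-21 - 85))*H = ((-88 + H)*(-106))*H = (9328 - 106*H)*H = H*(9328 - 106*H))
sqrt((2*(-16))*(-9) + 1/K(-35)) = sqrt((2*(-16))*(-9) + 1/(106*(-35)*(88 - 1*(-35)))) = sqrt(-32*(-9) + 1/(106*(-35)*(88 + 35))) = sqrt(288 + 1/(106*(-35)*123)) = sqrt(288 + 1/(-456330)) = sqrt(288 - 1/456330) = sqrt(131423039/456330) = 17*sqrt(207516523830)/456330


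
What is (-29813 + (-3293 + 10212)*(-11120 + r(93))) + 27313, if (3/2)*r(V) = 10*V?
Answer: -72652000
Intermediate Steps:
r(V) = 20*V/3 (r(V) = 2*(10*V)/3 = 20*V/3)
(-29813 + (-3293 + 10212)*(-11120 + r(93))) + 27313 = (-29813 + (-3293 + 10212)*(-11120 + (20/3)*93)) + 27313 = (-29813 + 6919*(-11120 + 620)) + 27313 = (-29813 + 6919*(-10500)) + 27313 = (-29813 - 72649500) + 27313 = -72679313 + 27313 = -72652000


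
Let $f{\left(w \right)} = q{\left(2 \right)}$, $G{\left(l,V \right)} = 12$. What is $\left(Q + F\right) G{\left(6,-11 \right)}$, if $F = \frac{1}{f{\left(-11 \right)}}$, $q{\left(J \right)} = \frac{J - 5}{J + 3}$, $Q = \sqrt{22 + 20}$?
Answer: $-20 + 12 \sqrt{42} \approx 57.769$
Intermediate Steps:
$Q = \sqrt{42} \approx 6.4807$
$q{\left(J \right)} = \frac{-5 + J}{3 + J}$
$f{\left(w \right)} = - \frac{3}{5}$ ($f{\left(w \right)} = \frac{-5 + 2}{3 + 2} = \frac{1}{5} \left(-3\right) = - \frac{3}{5}$)
$F = - \frac{5}{3}$ ($F = \frac{1}{- \frac{3}{5}} = - \frac{5}{3} \approx -1.6667$)
$\left(Q + F\right) G{\left(6,-11 \right)} = \left(\sqrt{42} - \frac{5}{3}\right) 12 = \left(- \frac{5}{3} + \sqrt{42}\right) 12 = -20 + 12 \sqrt{42}$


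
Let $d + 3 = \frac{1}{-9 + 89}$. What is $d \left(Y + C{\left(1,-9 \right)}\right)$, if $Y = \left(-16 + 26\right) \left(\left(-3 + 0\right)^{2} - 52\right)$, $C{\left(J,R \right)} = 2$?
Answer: $\frac{25573}{20} \approx 1278.7$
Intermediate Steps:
$d = - \frac{239}{80}$ ($d = -3 + \frac{1}{-9 + 89} = -3 + \frac{1}{80} = - \frac{239}{80} \approx -2.9875$)
$Y = -430$ ($Y = 10 \left(\left(-3\right)^{2} - 52\right) = 10 \left(9 - 52\right) = 10 \left(-43\right) = -430$)
$d \left(Y + C{\left(1,-9 \right)}\right) = - \frac{239 \left(-430 + 2\right)}{80} = \left(- \frac{239}{80}\right) \left(-428\right) = \frac{25573}{20}$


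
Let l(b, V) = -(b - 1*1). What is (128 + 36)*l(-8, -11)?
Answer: 1476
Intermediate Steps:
l(b, V) = 1 - b (l(b, V) = -(b - 1) = -(-1 + b) = 1 - b)
(128 + 36)*l(-8, -11) = (128 + 36)*(1 - 1*(-8)) = 164*(1 + 8) = 164*9 = 1476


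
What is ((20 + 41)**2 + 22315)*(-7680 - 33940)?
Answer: -1083618320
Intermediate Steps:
((20 + 41)**2 + 22315)*(-7680 - 33940) = (61**2 + 22315)*(-41620) = (3721 + 22315)*(-41620) = 26036*(-41620) = -1083618320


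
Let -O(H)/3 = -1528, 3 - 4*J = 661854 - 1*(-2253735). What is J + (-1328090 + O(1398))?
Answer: -4104805/2 ≈ -2.0524e+6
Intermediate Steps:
J = -1457793/2 (J = ¾ - (661854 - 1*(-2253735))/4 = ¾ - (661854 + 2253735)/4 = ¾ - ¼*2915589 = ¾ - 2915589/4 = -1457793/2 ≈ -7.2890e+5)
O(H) = 4584 (O(H) = -3*(-1528) = 4584)
J + (-1328090 + O(1398)) = -1457793/2 + (-1328090 + 4584) = -1457793/2 - 1323506 = -4104805/2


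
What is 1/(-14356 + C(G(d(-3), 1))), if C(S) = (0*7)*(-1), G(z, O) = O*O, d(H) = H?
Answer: -1/14356 ≈ -6.9657e-5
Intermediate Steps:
G(z, O) = O²
C(S) = 0 (C(S) = 0*(-1) = 0)
1/(-14356 + C(G(d(-3), 1))) = 1/(-14356 + 0) = 1/(-14356) = -1/14356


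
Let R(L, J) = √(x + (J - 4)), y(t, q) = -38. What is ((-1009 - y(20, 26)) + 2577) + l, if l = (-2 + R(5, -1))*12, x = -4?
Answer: 1582 + 36*I ≈ 1582.0 + 36.0*I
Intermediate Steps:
R(L, J) = √(-8 + J) (R(L, J) = √(-4 + (J - 4)) = √(-4 + (-4 + J)) = √(-8 + J))
l = -24 + 36*I (l = (-2 + √(-8 - 1))*12 = (-2 + √(-9))*12 = (-2 + 3*I)*12 = -24 + 36*I ≈ -24.0 + 36.0*I)
((-1009 - y(20, 26)) + 2577) + l = ((-1009 - 1*(-38)) + 2577) + (-24 + 36*I) = ((-1009 + 38) + 2577) + (-24 + 36*I) = (-971 + 2577) + (-24 + 36*I) = 1606 + (-24 + 36*I) = 1582 + 36*I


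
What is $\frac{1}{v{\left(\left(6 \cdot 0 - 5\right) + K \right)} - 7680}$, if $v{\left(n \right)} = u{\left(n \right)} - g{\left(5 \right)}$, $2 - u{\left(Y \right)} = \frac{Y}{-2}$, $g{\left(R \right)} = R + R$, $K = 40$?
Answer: $- \frac{2}{15341} \approx -0.00013037$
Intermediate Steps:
$g{\left(R \right)} = 2 R$
$u{\left(Y \right)} = 2 + \frac{Y}{2}$ ($u{\left(Y \right)} = 2 - \frac{Y}{-2} = 2 - Y \left(- \frac{1}{2}\right) = 2 - - \frac{Y}{2} = 2 + \frac{Y}{2}$)
$v{\left(n \right)} = -8 + \frac{n}{2}$ ($v{\left(n \right)} = \left(2 + \frac{n}{2}\right) - 2 \cdot 5 = \left(2 + \frac{n}{2}\right) - 10 = -8 + \frac{n}{2}$)
$\frac{1}{v{\left(\left(6 \cdot 0 - 5\right) + K \right)} - 7680} = \frac{1}{\left(-8 + \frac{\left(6 \cdot 0 - 5\right) + 40}{2}\right) - 7680} = \frac{1}{\left(-8 + \frac{\left(0 - 5\right) + 40}{2}\right) - 7680} = \frac{1}{\left(-8 + \frac{-5 + 40}{2}\right) - 7680} = \frac{1}{\left(-8 + \frac{1}{2} \cdot 35\right) - 7680} = \frac{1}{\left(-8 + \frac{35}{2}\right) - 7680} = \frac{1}{\frac{19}{2} - 7680} = \frac{1}{- \frac{15341}{2}} = - \frac{2}{15341}$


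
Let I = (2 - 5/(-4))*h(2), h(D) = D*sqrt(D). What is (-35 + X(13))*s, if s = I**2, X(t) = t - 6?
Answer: -2366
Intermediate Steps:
X(t) = -6 + t
h(D) = D**(3/2)
I = 13*sqrt(2)/2 (I = (2 - 5/(-4))*2**(3/2) = (2 - 5*(-1/4))*(2*sqrt(2)) = (2 + 5/4)*(2*sqrt(2)) = 13*(2*sqrt(2))/4 = 13*sqrt(2)/2 ≈ 9.1924)
s = 169/2 (s = (13*sqrt(2)/2)**2 = 169/2 ≈ 84.500)
(-35 + X(13))*s = (-35 + (-6 + 13))*(169/2) = (-35 + 7)*(169/2) = -28*169/2 = -2366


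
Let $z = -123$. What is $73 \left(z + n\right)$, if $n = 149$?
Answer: $1898$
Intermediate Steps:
$73 \left(z + n\right) = 73 \left(-123 + 149\right) = 73 \cdot 26 = 1898$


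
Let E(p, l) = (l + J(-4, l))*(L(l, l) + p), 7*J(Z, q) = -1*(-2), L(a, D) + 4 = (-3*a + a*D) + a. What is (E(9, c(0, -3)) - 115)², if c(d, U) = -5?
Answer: 4515625/49 ≈ 92156.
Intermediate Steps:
L(a, D) = -4 - 2*a + D*a (L(a, D) = -4 + ((-3*a + a*D) + a) = -4 + ((-3*a + D*a) + a) = -4 + (-2*a + D*a) = -4 - 2*a + D*a)
J(Z, q) = 2/7 (J(Z, q) = (-1*(-2))/7 = (⅐)*2 = 2/7)
E(p, l) = (2/7 + l)*(-4 + p + l² - 2*l) (E(p, l) = (l + 2/7)*((-4 - 2*l + l*l) + p) = (2/7 + l)*((-4 - 2*l + l²) + p) = (2/7 + l)*((-4 + l² - 2*l) + p) = (2/7 + l)*(-4 + p + l² - 2*l))
(E(9, c(0, -3)) - 115)² = ((-8/7 + (-5)³ - 32/7*(-5) - 12/7*(-5)² + (2/7)*9 - 5*9) - 115)² = ((-8/7 - 125 + 160/7 - 12/7*25 + 18/7 - 45) - 115)² = ((-8/7 - 125 + 160/7 - 300/7 + 18/7 - 45) - 115)² = (-1320/7 - 115)² = (-2125/7)² = 4515625/49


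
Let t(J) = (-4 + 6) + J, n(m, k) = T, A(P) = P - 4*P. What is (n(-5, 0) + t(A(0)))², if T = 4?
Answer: 36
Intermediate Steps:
A(P) = -3*P
n(m, k) = 4
t(J) = 2 + J
(n(-5, 0) + t(A(0)))² = (4 + (2 - 3*0))² = (4 + (2 + 0))² = (4 + 2)² = 6² = 36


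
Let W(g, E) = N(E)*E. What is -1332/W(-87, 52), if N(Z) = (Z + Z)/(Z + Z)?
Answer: -333/13 ≈ -25.615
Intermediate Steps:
N(Z) = 1 (N(Z) = (2*Z)/((2*Z)) = (2*Z)*(1/(2*Z)) = 1)
W(g, E) = E (W(g, E) = 1*E = E)
-1332/W(-87, 52) = -1332/52 = -1332*1/52 = -333/13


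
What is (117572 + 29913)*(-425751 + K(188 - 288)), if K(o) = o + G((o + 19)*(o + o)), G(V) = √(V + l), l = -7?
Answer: -62806634735 + 147485*√16193 ≈ -6.2788e+10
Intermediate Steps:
G(V) = √(-7 + V) (G(V) = √(V - 7) = √(-7 + V))
K(o) = o + √(-7 + 2*o*(19 + o)) (K(o) = o + √(-7 + (o + 19)*(o + o)) = o + √(-7 + (19 + o)*(2*o)) = o + √(-7 + 2*o*(19 + o)))
(117572 + 29913)*(-425751 + K(188 - 288)) = (117572 + 29913)*(-425751 + ((188 - 288) + √(-7 + 2*(188 - 288)*(19 + (188 - 288))))) = 147485*(-425751 + (-100 + √(-7 + 2*(-100)*(19 - 100)))) = 147485*(-425751 + (-100 + √(-7 + 2*(-100)*(-81)))) = 147485*(-425751 + (-100 + √(-7 + 16200))) = 147485*(-425751 + (-100 + √16193)) = 147485*(-425851 + √16193) = -62806634735 + 147485*√16193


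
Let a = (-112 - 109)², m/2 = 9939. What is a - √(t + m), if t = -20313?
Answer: 48841 - I*√435 ≈ 48841.0 - 20.857*I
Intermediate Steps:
m = 19878 (m = 2*9939 = 19878)
a = 48841 (a = (-221)² = 48841)
a - √(t + m) = 48841 - √(-20313 + 19878) = 48841 - √(-435) = 48841 - I*√435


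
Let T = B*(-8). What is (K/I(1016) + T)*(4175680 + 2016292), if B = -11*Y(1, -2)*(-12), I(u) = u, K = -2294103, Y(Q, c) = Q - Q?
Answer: -3551255385279/254 ≈ -1.3981e+10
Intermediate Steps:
Y(Q, c) = 0
B = 0 (B = -11*0*(-12) = 0*(-12) = 0)
T = 0 (T = 0*(-8) = 0)
(K/I(1016) + T)*(4175680 + 2016292) = (-2294103/1016 + 0)*(4175680 + 2016292) = (-2294103*1/1016 + 0)*6191972 = (-2294103/1016 + 0)*6191972 = -2294103/1016*6191972 = -3551255385279/254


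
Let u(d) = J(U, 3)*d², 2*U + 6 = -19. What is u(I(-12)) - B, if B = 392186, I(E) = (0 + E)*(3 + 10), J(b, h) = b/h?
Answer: -493586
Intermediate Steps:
U = -25/2 (U = -3 + (½)*(-19) = -3 - 19/2 = -25/2 ≈ -12.500)
I(E) = 13*E (I(E) = E*13 = 13*E)
u(d) = -25*d²/6 (u(d) = (-25/2/3)*d² = (-25/2*⅓)*d² = -25*d²/6)
u(I(-12)) - B = -25*(13*(-12))²/6 - 1*392186 = -25/6*(-156)² - 392186 = -25/6*24336 - 392186 = -101400 - 392186 = -493586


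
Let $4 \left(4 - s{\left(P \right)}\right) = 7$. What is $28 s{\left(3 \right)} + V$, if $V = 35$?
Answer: $98$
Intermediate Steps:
$s{\left(P \right)} = \frac{9}{4}$ ($s{\left(P \right)} = 4 - \frac{7}{4} = \frac{9}{4}$)
$28 s{\left(3 \right)} + V = 28 \cdot \frac{9}{4} + 35 = 63 + 35 = 98$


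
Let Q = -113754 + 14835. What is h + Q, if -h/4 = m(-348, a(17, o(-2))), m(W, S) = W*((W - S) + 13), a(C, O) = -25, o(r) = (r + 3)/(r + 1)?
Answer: -530439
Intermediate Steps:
o(r) = (3 + r)/(1 + r)
m(W, S) = W*(13 + W - S)
Q = -98919
h = -431520 (h = -(-1392)*(13 - 348 - 1*(-25)) = -(-1392)*(13 - 348 + 25) = -(-1392)*(-310) = -4*107880 = -431520)
h + Q = -431520 - 98919 = -530439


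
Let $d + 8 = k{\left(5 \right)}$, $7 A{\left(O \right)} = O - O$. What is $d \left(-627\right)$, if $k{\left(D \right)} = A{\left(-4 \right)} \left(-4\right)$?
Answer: $5016$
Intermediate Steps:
$A{\left(O \right)} = 0$ ($A{\left(O \right)} = \frac{O - O}{7} = \frac{1}{7} \cdot 0 = 0$)
$k{\left(D \right)} = 0$ ($k{\left(D \right)} = 0 \left(-4\right) = 0$)
$d = -8$ ($d = -8 + 0 = -8$)
$d \left(-627\right) = \left(-8\right) \left(-627\right) = 5016$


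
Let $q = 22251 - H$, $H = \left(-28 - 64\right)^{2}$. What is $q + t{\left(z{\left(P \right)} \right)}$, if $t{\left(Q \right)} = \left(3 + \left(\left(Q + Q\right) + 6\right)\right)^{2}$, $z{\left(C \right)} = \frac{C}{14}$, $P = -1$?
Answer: $\frac{679407}{49} \approx 13865.0$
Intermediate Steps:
$z{\left(C \right)} = \frac{C}{14}$ ($z{\left(C \right)} = C \frac{1}{14} = \frac{C}{14}$)
$H = 8464$ ($H = \left(-92\right)^{2} = 8464$)
$q = 13787$ ($q = 22251 - 8464 = 13787$)
$t{\left(Q \right)} = \left(9 + 2 Q\right)^{2}$ ($t{\left(Q \right)} = \left(3 + \left(2 Q + 6\right)\right)^{2} = \left(3 + \left(6 + 2 Q\right)\right)^{2} = \left(9 + 2 Q\right)^{2}$)
$q + t{\left(z{\left(P \right)} \right)} = 13787 + \left(9 + 2 \cdot \frac{1}{14} \left(-1\right)\right)^{2} = 13787 + \left(9 + 2 \left(- \frac{1}{14}\right)\right)^{2} = 13787 + \left(9 - \frac{1}{7}\right)^{2} = 13787 + \left(\frac{62}{7}\right)^{2} = 13787 + \frac{3844}{49} = \frac{679407}{49}$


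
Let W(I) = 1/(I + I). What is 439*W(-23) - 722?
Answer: -33651/46 ≈ -731.54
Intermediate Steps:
W(I) = 1/(2*I)
439*W(-23) - 722 = 439*((½)/(-23)) - 722 = 439*((½)*(-1/23)) - 722 = 439*(-1/46) - 722 = -439/46 - 722 = -33651/46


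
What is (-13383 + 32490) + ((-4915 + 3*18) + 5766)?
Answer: 20012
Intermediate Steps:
(-13383 + 32490) + ((-4915 + 3*18) + 5766) = 19107 + ((-4915 + 54) + 5766) = 19107 + (-4861 + 5766) = 19107 + 905 = 20012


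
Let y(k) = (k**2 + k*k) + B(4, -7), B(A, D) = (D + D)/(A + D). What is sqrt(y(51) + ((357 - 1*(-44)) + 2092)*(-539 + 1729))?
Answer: sqrt(26746890)/3 ≈ 1723.9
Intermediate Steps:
B(A, D) = 2*D/(A + D) (B(A, D) = (2*D)/(A + D) = 2*D/(A + D))
y(k) = 14/3 + 2*k**2 (y(k) = (k**2 + k*k) + 2*(-7)/(4 - 7) = (k**2 + k**2) + 2*(-7)/(-3) = 2*k**2 + 2*(-7)*(-1/3) = 2*k**2 + 14/3 = 14/3 + 2*k**2)
sqrt(y(51) + ((357 - 1*(-44)) + 2092)*(-539 + 1729)) = sqrt((14/3 + 2*51**2) + ((357 - 1*(-44)) + 2092)*(-539 + 1729)) = sqrt((14/3 + 2*2601) + ((357 + 44) + 2092)*1190) = sqrt((14/3 + 5202) + (401 + 2092)*1190) = sqrt(15620/3 + 2493*1190) = sqrt(15620/3 + 2966670) = sqrt(8915630/3) = sqrt(26746890)/3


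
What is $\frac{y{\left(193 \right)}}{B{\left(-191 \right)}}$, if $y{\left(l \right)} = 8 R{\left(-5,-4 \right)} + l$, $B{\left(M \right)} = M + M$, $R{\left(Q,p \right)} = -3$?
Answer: $- \frac{169}{382} \approx -0.44241$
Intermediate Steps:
$B{\left(M \right)} = 2 M$
$y{\left(l \right)} = -24 + l$ ($y{\left(l \right)} = 8 \left(-3\right) + l = -24 + l$)
$\frac{y{\left(193 \right)}}{B{\left(-191 \right)}} = \frac{-24 + 193}{2 \left(-191\right)} = \frac{169}{-382} = 169 \left(- \frac{1}{382}\right) = - \frac{169}{382}$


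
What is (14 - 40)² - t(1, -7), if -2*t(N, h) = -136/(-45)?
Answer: 30488/45 ≈ 677.51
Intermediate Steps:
t(N, h) = -68/45 (t(N, h) = -(-68)/(-45) = -(-68)*(-1)/45 = -½*136/45 = -68/45)
(14 - 40)² - t(1, -7) = (14 - 40)² - 1*(-68/45) = (-26)² + 68/45 = 676 + 68/45 = 30488/45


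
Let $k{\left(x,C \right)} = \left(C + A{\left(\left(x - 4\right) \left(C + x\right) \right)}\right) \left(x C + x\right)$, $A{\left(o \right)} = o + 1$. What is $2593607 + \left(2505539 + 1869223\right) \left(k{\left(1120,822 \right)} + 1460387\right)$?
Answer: $8742807461095312901$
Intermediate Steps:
$A{\left(o \right)} = 1 + o$
$k{\left(x,C \right)} = \left(x + C x\right) \left(1 + C + \left(-4 + x\right) \left(C + x\right)\right)$ ($k{\left(x,C \right)} = \left(C + \left(1 + \left(x - 4\right) \left(C + x\right)\right)\right) \left(x C + x\right) = \left(C + \left(1 + \left(-4 + x\right) \left(C + x\right)\right)\right) \left(C x + x\right) = \left(1 + C + \left(-4 + x\right) \left(C + x\right)\right) \left(x + C x\right) = \left(x + C x\right) \left(1 + C + \left(-4 + x\right) \left(C + x\right)\right)$)
$2593607 + \left(2505539 + 1869223\right) \left(k{\left(1120,822 \right)} + 1460387\right) = 2593607 + \left(2505539 + 1869223\right) \left(1120 \left(1 + 1120^{2} - 4480 - 3 \cdot 822^{2} - 1644 + 822 \cdot 1120^{2} + 1120 \cdot 822^{2} - 2466 \cdot 1120\right) + 1460387\right) = 2593607 + 4374762 \left(1120 \left(1 + 1254400 - 4480 - 2027052 - 1644 + 822 \cdot 1254400 + 1120 \cdot 675684 - 2761920\right) + 1460387\right) = 2593607 + 4374762 \left(1120 \left(1 + 1254400 - 4480 - 2027052 - 1644 + 1031116800 + 756766080 - 2761920\right) + 1460387\right) = 2593607 + 4374762 \left(1120 \cdot 1784342185 + 1460387\right) = 2593607 + 4374762 \left(1998463247200 + 1460387\right) = 2593607 + 4374762 \cdot 1998464707587 = 2593607 + 8742807461092719294 = 8742807461095312901$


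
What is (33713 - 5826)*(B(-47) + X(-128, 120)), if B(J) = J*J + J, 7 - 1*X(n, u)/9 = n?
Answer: 94174399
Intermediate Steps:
X(n, u) = 63 - 9*n
B(J) = J + J² (B(J) = J² + J = J + J²)
(33713 - 5826)*(B(-47) + X(-128, 120)) = (33713 - 5826)*(-47*(1 - 47) + (63 - 9*(-128))) = 27887*(-47*(-46) + (63 + 1152)) = 27887*(2162 + 1215) = 27887*3377 = 94174399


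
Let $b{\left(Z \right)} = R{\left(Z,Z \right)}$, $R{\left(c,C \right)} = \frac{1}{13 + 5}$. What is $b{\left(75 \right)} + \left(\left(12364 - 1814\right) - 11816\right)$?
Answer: $- \frac{22787}{18} \approx -1265.9$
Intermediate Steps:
$R{\left(c,C \right)} = \frac{1}{18}$
$b{\left(Z \right)} = \frac{1}{18}$
$b{\left(75 \right)} + \left(\left(12364 - 1814\right) - 11816\right) = \frac{1}{18} + \left(\left(12364 - 1814\right) - 11816\right) = \frac{1}{18} + \left(10550 - 11816\right) = \frac{1}{18} - 1266 = - \frac{22787}{18}$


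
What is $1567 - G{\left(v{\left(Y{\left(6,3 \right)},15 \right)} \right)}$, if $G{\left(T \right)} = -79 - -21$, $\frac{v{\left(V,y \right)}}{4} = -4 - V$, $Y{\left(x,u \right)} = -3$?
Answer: $1625$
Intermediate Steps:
$v{\left(V,y \right)} = -16 - 4 V$ ($v{\left(V,y \right)} = 4 \left(-4 - V\right) = -16 - 4 V$)
$G{\left(T \right)} = -58$ ($G{\left(T \right)} = -79 + 21 = -58$)
$1567 - G{\left(v{\left(Y{\left(6,3 \right)},15 \right)} \right)} = 1567 - -58 = 1567 + 58 = 1625$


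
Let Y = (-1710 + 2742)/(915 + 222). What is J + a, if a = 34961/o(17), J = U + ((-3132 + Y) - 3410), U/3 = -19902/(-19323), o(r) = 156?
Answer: -801480764159/126939228 ≈ -6313.9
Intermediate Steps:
Y = 344/379 (Y = 1032/1137 = 1032*(1/1137) = 344/379 ≈ 0.90765)
U = 6634/2147 (U = 3*(-19902/(-19323)) = 3*(-19902*(-1/19323)) = 3*(6634/6441) = 6634/2147 ≈ 3.0899)
J = -5320057592/813713 (J = 6634/2147 + ((-3132 + 344/379) - 3410) = 6634/2147 + (-1186684/379 - 3410) = 6634/2147 - 2479074/379 = -5320057592/813713 ≈ -6538.0)
a = 34961/156 ≈ 224.11
J + a = -5320057592/813713 + 34961/156 = -801480764159/126939228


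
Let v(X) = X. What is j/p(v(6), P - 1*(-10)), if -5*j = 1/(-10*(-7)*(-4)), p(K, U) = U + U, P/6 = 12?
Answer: 1/229600 ≈ 4.3554e-6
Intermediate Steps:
P = 72 (P = 6*12 = 72)
p(K, U) = 2*U
j = 1/1400 (j = -1/(5*(-10*(-7)*(-4))) = -1/(5*(70*(-4))) = -1/5/(-280) = -1/5*(-1/280) = 1/1400 ≈ 0.00071429)
j/p(v(6), P - 1*(-10)) = 1/(1400*((2*(72 - 1*(-10))))) = 1/(1400*((2*(72 + 10)))) = 1/(1400*((2*82))) = (1/1400)/164 = (1/1400)*(1/164) = 1/229600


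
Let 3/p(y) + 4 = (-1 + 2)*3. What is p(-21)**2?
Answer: 9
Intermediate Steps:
p(y) = -3 (p(y) = 3/(-4 + (-1 + 2)*3) = 3/(-4 + 1*3) = 3/(-4 + 3) = 3/(-1) = 3*(-1) = -3)
p(-21)**2 = (-3)**2 = 9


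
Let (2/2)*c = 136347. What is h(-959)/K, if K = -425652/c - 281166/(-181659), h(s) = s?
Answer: 2639238291823/4331930674 ≈ 609.25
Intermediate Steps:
c = 136347
K = -4331930674/2752073297 (K = -425652/136347 - 281166/(-181659) = -425652*1/136347 - 281166*(-1/181659) = -141884/45449 + 93722/60553 = -4331930674/2752073297 ≈ -1.5741)
h(-959)/K = -959/(-4331930674/2752073297) = -959*(-2752073297/4331930674) = 2639238291823/4331930674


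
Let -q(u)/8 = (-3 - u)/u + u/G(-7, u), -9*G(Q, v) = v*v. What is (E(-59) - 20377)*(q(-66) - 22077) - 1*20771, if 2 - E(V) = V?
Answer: 4931988419/11 ≈ 4.4836e+8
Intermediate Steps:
G(Q, v) = -v²/9 (G(Q, v) = -v*v/9 = -v²/9)
E(V) = 2 - V
q(u) = 72/u - 8*(-3 - u)/u (q(u) = -8*((-3 - u)/u + u/((-u²/9))) = -8*((-3 - u)/u + u*(-9/u²)) = -8*((-3 - u)/u - 9/u) = -8*(-9/u + (-3 - u)/u) = 72/u - 8*(-3 - u)/u)
(E(-59) - 20377)*(q(-66) - 22077) - 1*20771 = ((2 - 1*(-59)) - 20377)*((8 + 96/(-66)) - 22077) - 1*20771 = ((2 + 59) - 20377)*((8 + 96*(-1/66)) - 22077) - 20771 = (61 - 20377)*((8 - 16/11) - 22077) - 20771 = -20316*(72/11 - 22077) - 20771 = -20316*(-242775/11) - 20771 = 4932216900/11 - 20771 = 4931988419/11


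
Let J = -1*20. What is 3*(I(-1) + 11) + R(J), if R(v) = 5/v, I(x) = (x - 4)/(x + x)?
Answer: 161/4 ≈ 40.250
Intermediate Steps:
J = -20
I(x) = (-4 + x)/(2*x) (I(x) = (-4 + x)/((2*x)) = (-4 + x)*(1/(2*x)) = (-4 + x)/(2*x))
3*(I(-1) + 11) + R(J) = 3*((1/2)*(-4 - 1)/(-1) + 11) + 5/(-20) = 3*((1/2)*(-1)*(-5) + 11) + 5*(-1/20) = 3*(5/2 + 11) - 1/4 = 3*(27/2) - 1/4 = 81/2 - 1/4 = 161/4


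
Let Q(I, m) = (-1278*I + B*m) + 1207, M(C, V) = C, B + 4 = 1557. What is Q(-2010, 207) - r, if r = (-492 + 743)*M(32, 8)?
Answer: 2883426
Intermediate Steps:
B = 1553 (B = -4 + 1557 = 1553)
Q(I, m) = 1207 - 1278*I + 1553*m (Q(I, m) = (-1278*I + 1553*m) + 1207 = 1207 - 1278*I + 1553*m)
r = 8032 (r = (-492 + 743)*32 = 251*32 = 8032)
Q(-2010, 207) - r = (1207 - 1278*(-2010) + 1553*207) - 1*8032 = (1207 + 2568780 + 321471) - 8032 = 2891458 - 8032 = 2883426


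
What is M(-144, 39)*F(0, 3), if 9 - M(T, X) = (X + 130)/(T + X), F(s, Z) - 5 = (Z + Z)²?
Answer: 45674/105 ≈ 434.99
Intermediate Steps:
F(s, Z) = 5 + 4*Z² (F(s, Z) = 5 + (Z + Z)² = 5 + (2*Z)² = 5 + 4*Z²)
M(T, X) = 9 - (130 + X)/(T + X) (M(T, X) = 9 - (X + 130)/(T + X) = 9 - (130 + X)/(T + X))
M(-144, 39)*F(0, 3) = ((-130 + 8*39 + 9*(-144))/(-144 + 39))*(5 + 4*3²) = ((-130 + 312 - 1296)/(-105))*(5 + 4*9) = (-1/105*(-1114))*(5 + 36) = (1114/105)*41 = 45674/105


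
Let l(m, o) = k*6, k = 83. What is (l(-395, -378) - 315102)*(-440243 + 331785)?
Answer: 34121320632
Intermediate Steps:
l(m, o) = 498 (l(m, o) = 83*6 = 498)
(l(-395, -378) - 315102)*(-440243 + 331785) = (498 - 315102)*(-440243 + 331785) = -314604*(-108458) = 34121320632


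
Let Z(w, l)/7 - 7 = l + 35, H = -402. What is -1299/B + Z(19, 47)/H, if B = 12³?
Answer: -88819/38592 ≈ -2.3015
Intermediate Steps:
B = 1728
Z(w, l) = 294 + 7*l (Z(w, l) = 49 + 7*(l + 35) = 49 + 7*(35 + l) = 49 + (245 + 7*l) = 294 + 7*l)
-1299/B + Z(19, 47)/H = -1299/1728 + (294 + 7*47)/(-402) = -1299*1/1728 + (294 + 329)*(-1/402) = -433/576 + 623*(-1/402) = -433/576 - 623/402 = -88819/38592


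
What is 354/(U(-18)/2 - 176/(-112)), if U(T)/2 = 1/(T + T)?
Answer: 89208/389 ≈ 229.33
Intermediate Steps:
U(T) = 1/T (U(T) = 2/(T + T) = 2/((2*T)) = 2*(1/(2*T)) = 1/T)
354/(U(-18)/2 - 176/(-112)) = 354/(1/(-18*2) - 176/(-112)) = 354/(-1/18*½ - 176*(-1/112)) = 354/(-1/36 + 11/7) = 354/(389/252) = 354*(252/389) = 89208/389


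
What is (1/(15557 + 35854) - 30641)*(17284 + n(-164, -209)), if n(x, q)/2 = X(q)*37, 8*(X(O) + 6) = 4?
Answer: -26586075662650/51411 ≈ -5.1713e+8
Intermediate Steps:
X(O) = -11/2 (X(O) = -6 + (⅛)*4 = -6 + ½ = -11/2)
n(x, q) = -407 (n(x, q) = 2*(-11/2*37) = 2*(-407/2) = -407)
(1/(15557 + 35854) - 30641)*(17284 + n(-164, -209)) = (1/(15557 + 35854) - 30641)*(17284 - 407) = (1/51411 - 30641)*16877 = -1575284450/51411*16877 = -26586075662650/51411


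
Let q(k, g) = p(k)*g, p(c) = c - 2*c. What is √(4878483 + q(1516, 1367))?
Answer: 11*√23191 ≈ 1675.1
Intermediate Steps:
p(c) = -c
q(k, g) = -g*k (q(k, g) = (-k)*g = -g*k)
√(4878483 + q(1516, 1367)) = √(4878483 - 1*1367*1516) = √(4878483 - 2072372) = √2806111 = 11*√23191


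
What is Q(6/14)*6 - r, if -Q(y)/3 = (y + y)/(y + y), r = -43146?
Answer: 43128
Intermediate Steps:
Q(y) = -3 (Q(y) = -3*(y + y)/(y + y) = -3*2*y/(2*y) = -3*2*y*1/(2*y) = -3*1 = -3)
Q(6/14)*6 - r = -3*6 - 1*(-43146) = -18 + 43146 = 43128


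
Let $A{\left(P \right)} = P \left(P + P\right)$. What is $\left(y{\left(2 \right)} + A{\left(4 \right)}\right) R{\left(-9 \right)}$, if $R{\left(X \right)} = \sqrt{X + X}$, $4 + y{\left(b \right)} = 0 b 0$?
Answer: $84 i \sqrt{2} \approx 118.79 i$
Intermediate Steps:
$A{\left(P \right)} = 2 P^{2}$ ($A{\left(P \right)} = P 2 P = 2 P^{2}$)
$y{\left(b \right)} = -4$ ($y{\left(b \right)} = -4 + 0 b 0 = -4 + 0 \cdot 0 = -4 + 0 = -4$)
$R{\left(X \right)} = \sqrt{2} \sqrt{X}$ ($R{\left(X \right)} = \sqrt{2 X} = \sqrt{2} \sqrt{X}$)
$\left(y{\left(2 \right)} + A{\left(4 \right)}\right) R{\left(-9 \right)} = \left(-4 + 2 \cdot 4^{2}\right) \sqrt{2} \sqrt{-9} = \left(-4 + 2 \cdot 16\right) \sqrt{2} \cdot 3 i = \left(-4 + 32\right) 3 i \sqrt{2} = 28 \cdot 3 i \sqrt{2} = 84 i \sqrt{2}$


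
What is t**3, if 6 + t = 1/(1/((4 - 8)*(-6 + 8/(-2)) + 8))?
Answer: 74088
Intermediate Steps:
t = 42 (t = -6 + 1/(1/((4 - 8)*(-6 + 8/(-2)) + 8)) = -6 + 1/(1/(-4*(-6 + 8*(-1/2)) + 8)) = -6 + 1/(1/(-4*(-6 - 4) + 8)) = -6 + 1/(1/(-4*(-10) + 8)) = -6 + 1/(1/(40 + 8)) = -6 + 1/(1/48) = -6 + 48 = 42)
t**3 = 42**3 = 74088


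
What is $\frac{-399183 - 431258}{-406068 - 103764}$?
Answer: $\frac{830441}{509832} \approx 1.6289$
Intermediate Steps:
$\frac{-399183 - 431258}{-406068 - 103764} = - \frac{830441}{-509832} = \left(-830441\right) \left(- \frac{1}{509832}\right) = \frac{830441}{509832}$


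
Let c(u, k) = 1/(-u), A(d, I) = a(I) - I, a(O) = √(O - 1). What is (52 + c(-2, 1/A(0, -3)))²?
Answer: 11025/4 ≈ 2756.3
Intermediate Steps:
a(O) = √(-1 + O)
A(d, I) = √(-1 + I) - I
c(u, k) = -1/u
(52 + c(-2, 1/A(0, -3)))² = (52 - 1/(-2))² = (52 - 1*(-½))² = (52 + ½)² = (105/2)² = 11025/4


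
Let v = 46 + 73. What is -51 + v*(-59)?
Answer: -7072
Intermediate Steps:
v = 119
-51 + v*(-59) = -51 + 119*(-59) = -51 - 7021 = -7072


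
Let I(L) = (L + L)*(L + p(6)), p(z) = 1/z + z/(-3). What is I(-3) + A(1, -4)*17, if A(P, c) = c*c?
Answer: 301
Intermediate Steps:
p(z) = 1/z - z/3 (p(z) = 1/z + z*(-⅓) = 1/z - z/3)
I(L) = 2*L*(-11/6 + L) (I(L) = (L + L)*(L + (1/6 - ⅓*6)) = (2*L)*(L + (⅙ - 2)) = (2*L)*(L - 11/6) = (2*L)*(-11/6 + L) = 2*L*(-11/6 + L))
A(P, c) = c²
I(-3) + A(1, -4)*17 = (⅓)*(-3)*(-11 + 6*(-3)) + (-4)²*17 = (⅓)*(-3)*(-11 - 18) + 16*17 = (⅓)*(-3)*(-29) + 272 = 29 + 272 = 301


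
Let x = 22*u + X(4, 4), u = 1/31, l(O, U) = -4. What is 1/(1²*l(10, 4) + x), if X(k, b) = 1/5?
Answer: -155/479 ≈ -0.32359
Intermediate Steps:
X(k, b) = ⅕ (X(k, b) = 1*(⅕) = ⅕)
u = 1/31 ≈ 0.032258
x = 141/155 (x = 22*(1/31) + ⅕ = 22/31 + ⅕ = 141/155 ≈ 0.90968)
1/(1²*l(10, 4) + x) = 1/(1²*(-4) + 141/155) = 1/(1*(-4) + 141/155) = 1/(-4 + 141/155) = 1/(-479/155) = -155/479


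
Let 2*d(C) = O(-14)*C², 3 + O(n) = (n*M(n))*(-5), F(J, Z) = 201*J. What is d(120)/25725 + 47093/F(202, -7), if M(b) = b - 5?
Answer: -5179603837/13926486 ≈ -371.92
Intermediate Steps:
M(b) = -5 + b
O(n) = -3 - 5*n*(-5 + n) (O(n) = -3 + (n*(-5 + n))*(-5) = -3 - 5*n*(-5 + n))
d(C) = -1333*C²/2 (d(C) = ((-3 - 5*(-14)*(-5 - 14))*C²)/2 = ((-3 - 5*(-14)*(-19))*C²)/2 = ((-3 - 1330)*C²)/2 = (-1333*C²)/2 = -1333*C²/2)
d(120)/25725 + 47093/F(202, -7) = -1333/2*120²/25725 + 47093/((201*202)) = -1333/2*14400*(1/25725) + 47093/40602 = -9597600*1/25725 + 47093*(1/40602) = -127968/343 + 47093/40602 = -5179603837/13926486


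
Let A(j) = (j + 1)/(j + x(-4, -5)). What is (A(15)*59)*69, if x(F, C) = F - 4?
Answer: 65136/7 ≈ 9305.1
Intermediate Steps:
x(F, C) = -4 + F
A(j) = (1 + j)/(-8 + j) (A(j) = (j + 1)/(j + (-4 - 4)) = (1 + j)/(j - 8) = (1 + j)/(-8 + j))
(A(15)*59)*69 = (((1 + 15)/(-8 + 15))*59)*69 = ((16/7)*59)*69 = (944/7)*69 = 65136/7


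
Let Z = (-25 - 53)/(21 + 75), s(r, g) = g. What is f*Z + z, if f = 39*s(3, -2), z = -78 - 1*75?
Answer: -717/8 ≈ -89.625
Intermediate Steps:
Z = -13/16 (Z = -78/96 = -78*1/96 = -13/16 ≈ -0.81250)
z = -153 (z = -78 - 75 = -153)
f = -78 (f = 39*(-2) = -78)
f*Z + z = -78*(-13/16) - 153 = 507/8 - 153 = -717/8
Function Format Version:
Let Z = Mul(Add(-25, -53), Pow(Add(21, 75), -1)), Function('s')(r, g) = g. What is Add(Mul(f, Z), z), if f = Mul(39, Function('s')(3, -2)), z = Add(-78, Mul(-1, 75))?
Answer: Rational(-717, 8) ≈ -89.625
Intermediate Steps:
Z = Rational(-13, 16) (Z = Mul(-78, Pow(96, -1)) = Mul(-78, Rational(1, 96)) = Rational(-13, 16) ≈ -0.81250)
z = -153 (z = Add(-78, -75) = -153)
f = -78 (f = Mul(39, -2) = -78)
Add(Mul(f, Z), z) = Add(Mul(-78, Rational(-13, 16)), -153) = Add(Rational(507, 8), -153) = Rational(-717, 8)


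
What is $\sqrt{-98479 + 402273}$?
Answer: $\sqrt{303794} \approx 551.17$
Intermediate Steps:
$\sqrt{-98479 + 402273} = \sqrt{303794}$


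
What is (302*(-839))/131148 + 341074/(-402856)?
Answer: -18350752565/6604219836 ≈ -2.7786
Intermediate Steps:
(302*(-839))/131148 + 341074/(-402856) = -253378*1/131148 + 341074*(-1/402856) = -126689/65574 - 170537/201428 = -18350752565/6604219836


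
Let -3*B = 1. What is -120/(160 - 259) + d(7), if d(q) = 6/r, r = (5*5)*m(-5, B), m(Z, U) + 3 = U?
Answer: 4703/4125 ≈ 1.1401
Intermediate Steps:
B = -⅓ (B = -⅓*1 = -⅓ ≈ -0.33333)
m(Z, U) = -3 + U
r = -250/3 (r = (5*5)*(-3 - ⅓) = 25*(-10/3) = -250/3 ≈ -83.333)
d(q) = -9/125 (d(q) = 6/(-250/3) = 6*(-3/250) = -9/125)
-120/(160 - 259) + d(7) = -120/(160 - 259) - 9/125 = -120/(-99) - 9/125 = -1/99*(-120) - 9/125 = 40/33 - 9/125 = 4703/4125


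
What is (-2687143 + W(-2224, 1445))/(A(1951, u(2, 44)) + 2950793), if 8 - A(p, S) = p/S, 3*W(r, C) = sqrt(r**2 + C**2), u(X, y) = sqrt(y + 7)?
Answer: -404390436828693/444068549815250 - 5242615993*sqrt(51)/444068549815250 + 1951*sqrt(358744251)/1332205649445750 + 50163617*sqrt(7034201)/444068549815250 ≈ -0.91043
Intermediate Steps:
u(X, y) = sqrt(7 + y)
W(r, C) = sqrt(C**2 + r**2)/3 (W(r, C) = sqrt(r**2 + C**2)/3 = sqrt(C**2 + r**2)/3)
A(p, S) = 8 - p/S
(-2687143 + W(-2224, 1445))/(A(1951, u(2, 44)) + 2950793) = (-2687143 + sqrt(1445**2 + (-2224)**2)/3)/((8 - 1*1951/sqrt(7 + 44)) + 2950793) = (-2687143 + sqrt(2088025 + 4946176)/3)/((8 - 1*1951/sqrt(51)) + 2950793) = (-2687143 + sqrt(7034201)/3)/((8 - 1*1951*sqrt(51)/51) + 2950793) = (-2687143 + sqrt(7034201)/3)/((8 - 1951*sqrt(51)/51) + 2950793) = (-2687143 + sqrt(7034201)/3)/(2950801 - 1951*sqrt(51)/51)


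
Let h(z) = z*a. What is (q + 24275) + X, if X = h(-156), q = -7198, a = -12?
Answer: 18949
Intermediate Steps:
h(z) = -12*z (h(z) = z*(-12) = -12*z)
X = 1872 (X = -12*(-156) = 1872)
(q + 24275) + X = (-7198 + 24275) + 1872 = 17077 + 1872 = 18949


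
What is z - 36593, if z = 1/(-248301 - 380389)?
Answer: -23005653171/628690 ≈ -36593.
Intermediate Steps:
z = -1/628690 (z = 1/(-628690) = -1/628690 ≈ -1.5906e-6)
z - 36593 = -1/628690 - 36593 = -23005653171/628690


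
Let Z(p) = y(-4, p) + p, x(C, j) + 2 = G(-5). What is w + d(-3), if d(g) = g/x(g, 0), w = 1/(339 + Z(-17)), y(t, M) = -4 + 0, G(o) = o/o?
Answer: 955/318 ≈ 3.0031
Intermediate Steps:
G(o) = 1
x(C, j) = -1 (x(C, j) = -2 + 1 = -1)
y(t, M) = -4
Z(p) = -4 + p
w = 1/318 (w = 1/(339 + (-4 - 17)) = 1/(339 - 21) = 1/318 ≈ 0.0031447)
d(g) = -g (d(g) = g/(-1) = g*(-1) = -g)
w + d(-3) = 1/318 - 1*(-3) = 1/318 + 3 = 955/318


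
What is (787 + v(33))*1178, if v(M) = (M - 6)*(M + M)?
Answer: 3026282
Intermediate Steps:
v(M) = 2*M*(-6 + M) (v(M) = (-6 + M)*(2*M) = 2*M*(-6 + M))
(787 + v(33))*1178 = (787 + 2*33*(-6 + 33))*1178 = (787 + 2*33*27)*1178 = (787 + 1782)*1178 = 2569*1178 = 3026282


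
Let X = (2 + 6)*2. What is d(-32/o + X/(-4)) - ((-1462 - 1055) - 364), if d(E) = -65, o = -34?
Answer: 2816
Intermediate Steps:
X = 16 (X = 8*2 = 16)
d(-32/o + X/(-4)) - ((-1462 - 1055) - 364) = -65 - ((-1462 - 1055) - 364) = -65 - (-2517 - 364) = -65 - 1*(-2881) = -65 + 2881 = 2816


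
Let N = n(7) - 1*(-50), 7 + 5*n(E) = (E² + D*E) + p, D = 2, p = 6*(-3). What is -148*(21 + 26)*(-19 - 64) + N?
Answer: 2887028/5 ≈ 5.7741e+5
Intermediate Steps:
p = -18
n(E) = -5 + E²/5 + 2*E/5 (n(E) = -7/5 + ((E² + 2*E) - 18)/5 = -7/5 + (-18 + E² + 2*E)/5 = -7/5 + (-18/5 + E²/5 + 2*E/5) = -5 + E²/5 + 2*E/5)
N = 288/5 (N = (-5 + (⅕)*7² + (⅖)*7) - 1*(-50) = (-5 + (⅕)*49 + 14/5) + 50 = (-5 + 49/5 + 14/5) + 50 = 38/5 + 50 = 288/5 ≈ 57.600)
-148*(21 + 26)*(-19 - 64) + N = -148*(21 + 26)*(-19 - 64) + 288/5 = -6956*(-83) + 288/5 = -148*(-3901) + 288/5 = 577348 + 288/5 = 2887028/5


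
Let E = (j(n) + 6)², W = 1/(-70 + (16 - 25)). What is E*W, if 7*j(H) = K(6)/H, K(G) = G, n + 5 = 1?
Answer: -6561/15484 ≈ -0.42373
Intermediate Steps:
n = -4 (n = -5 + 1 = -4)
j(H) = 6/(7*H) (j(H) = (6/H)/7 = 6/(7*H))
W = -1/79 (W = 1/(-70 - 9) = 1/(-79) = -1/79 ≈ -0.012658)
E = 6561/196 (E = ((6/7)/(-4) + 6)² = ((6/7)*(-¼) + 6)² = (-3/14 + 6)² = (81/14)² = 6561/196 ≈ 33.474)
E*W = (6561/196)*(-1/79) = -6561/15484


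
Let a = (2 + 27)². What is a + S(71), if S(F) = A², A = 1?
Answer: 842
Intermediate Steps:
S(F) = 1 (S(F) = 1² = 1)
a = 841 (a = 29² = 841)
a + S(71) = 841 + 1 = 842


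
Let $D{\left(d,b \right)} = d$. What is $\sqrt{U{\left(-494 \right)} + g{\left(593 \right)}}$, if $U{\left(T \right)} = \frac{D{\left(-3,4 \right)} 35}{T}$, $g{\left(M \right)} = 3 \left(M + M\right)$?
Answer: $\frac{\sqrt{868331958}}{494} \approx 59.651$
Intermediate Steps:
$g{\left(M \right)} = 6 M$ ($g{\left(M \right)} = 3 \cdot 2 M = 6 M$)
$U{\left(T \right)} = - \frac{105}{T}$ ($U{\left(T \right)} = \frac{\left(-3\right) 35}{T} = - \frac{105}{T}$)
$\sqrt{U{\left(-494 \right)} + g{\left(593 \right)}} = \sqrt{- \frac{105}{-494} + 6 \cdot 593} = \sqrt{\left(-105\right) \left(- \frac{1}{494}\right) + 3558} = \sqrt{\frac{105}{494} + 3558} = \sqrt{\frac{1757757}{494}} = \frac{\sqrt{868331958}}{494}$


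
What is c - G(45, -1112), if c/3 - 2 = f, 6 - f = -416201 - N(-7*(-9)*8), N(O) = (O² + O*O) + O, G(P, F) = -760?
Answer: 2774995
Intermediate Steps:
N(O) = O + 2*O² (N(O) = (O² + O²) + O = 2*O² + O = O + 2*O²)
f = 924743 (f = 6 - (-416201 - -7*(-9)*8*(1 + 2*(-7*(-9)*8))) = 6 - (-416201 - 63*8*(1 + 2*(63*8))) = 6 - (-416201 - 504*(1 + 2*504)) = 6 - (-416201 - 504*(1 + 1008)) = 6 - (-416201 - 504*1009) = 6 - (-416201 - 1*508536) = 6 - (-416201 - 508536) = 6 - 1*(-924737) = 6 + 924737 = 924743)
c = 2774235 (c = 6 + 3*924743 = 6 + 2774229 = 2774235)
c - G(45, -1112) = 2774235 - 1*(-760) = 2774235 + 760 = 2774995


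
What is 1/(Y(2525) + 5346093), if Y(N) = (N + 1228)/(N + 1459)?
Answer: 1328/7099612755 ≈ 1.8705e-7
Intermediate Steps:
Y(N) = (1228 + N)/(1459 + N)
1/(Y(2525) + 5346093) = 1/((1228 + 2525)/(1459 + 2525) + 5346093) = 1/(3753/3984 + 5346093) = 1/((1/3984)*3753 + 5346093) = 1/(1251/1328 + 5346093) = 1/(7099612755/1328) = 1328/7099612755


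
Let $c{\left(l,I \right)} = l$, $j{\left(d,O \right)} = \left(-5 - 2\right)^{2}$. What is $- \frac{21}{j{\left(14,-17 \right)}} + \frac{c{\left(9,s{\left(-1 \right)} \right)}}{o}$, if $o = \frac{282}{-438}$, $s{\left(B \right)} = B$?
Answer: $- \frac{4740}{329} \approx -14.407$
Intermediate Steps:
$j{\left(d,O \right)} = 49$ ($j{\left(d,O \right)} = \left(-7\right)^{2} = 49$)
$o = - \frac{47}{73}$ ($o = 282 \left(- \frac{1}{438}\right) = - \frac{47}{73} \approx -0.64384$)
$- \frac{21}{j{\left(14,-17 \right)}} + \frac{c{\left(9,s{\left(-1 \right)} \right)}}{o} = - \frac{21}{49} + \frac{9}{- \frac{47}{73}} = \left(-21\right) \frac{1}{49} + 9 \left(- \frac{73}{47}\right) = - \frac{3}{7} - \frac{657}{47} = - \frac{4740}{329}$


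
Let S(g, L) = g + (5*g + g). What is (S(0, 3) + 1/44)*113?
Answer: 113/44 ≈ 2.5682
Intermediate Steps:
S(g, L) = 7*g (S(g, L) = g + 6*g = 7*g)
(S(0, 3) + 1/44)*113 = (7*0 + 1/44)*113 = (0 + 1/44)*113 = (1/44)*113 = 113/44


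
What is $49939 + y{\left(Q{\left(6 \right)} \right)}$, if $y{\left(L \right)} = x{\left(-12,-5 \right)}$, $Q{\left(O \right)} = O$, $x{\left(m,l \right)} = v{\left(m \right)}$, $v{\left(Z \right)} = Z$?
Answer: $49927$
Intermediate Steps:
$x{\left(m,l \right)} = m$
$y{\left(L \right)} = -12$
$49939 + y{\left(Q{\left(6 \right)} \right)} = 49939 - 12 = 49927$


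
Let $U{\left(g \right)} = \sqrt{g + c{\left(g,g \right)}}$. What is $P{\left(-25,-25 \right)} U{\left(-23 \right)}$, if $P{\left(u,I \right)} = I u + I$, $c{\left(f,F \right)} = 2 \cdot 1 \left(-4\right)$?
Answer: $600 i \sqrt{31} \approx 3340.7 i$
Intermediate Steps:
$c{\left(f,F \right)} = -8$ ($c{\left(f,F \right)} = 2 \left(-4\right) = -8$)
$P{\left(u,I \right)} = I + I u$
$U{\left(g \right)} = \sqrt{-8 + g}$ ($U{\left(g \right)} = \sqrt{g - 8} = \sqrt{-8 + g}$)
$P{\left(-25,-25 \right)} U{\left(-23 \right)} = - 25 \left(1 - 25\right) \sqrt{-8 - 23} = \left(-25\right) \left(-24\right) \sqrt{-31} = 600 i \sqrt{31}$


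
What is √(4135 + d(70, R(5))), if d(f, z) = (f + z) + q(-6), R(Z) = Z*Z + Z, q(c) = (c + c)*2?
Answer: √4211 ≈ 64.892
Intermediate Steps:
q(c) = 4*c (q(c) = (2*c)*2 = 4*c)
R(Z) = Z + Z² (R(Z) = Z² + Z = Z + Z²)
d(f, z) = -24 + f + z (d(f, z) = (f + z) + 4*(-6) = (f + z) - 24 = -24 + f + z)
√(4135 + d(70, R(5))) = √(4135 + (-24 + 70 + 5*(1 + 5))) = √(4135 + (-24 + 70 + 5*6)) = √(4135 + (-24 + 70 + 30)) = √(4135 + 76) = √4211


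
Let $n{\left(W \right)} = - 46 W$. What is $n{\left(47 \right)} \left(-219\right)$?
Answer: $473478$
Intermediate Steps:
$n{\left(47 \right)} \left(-219\right) = \left(-46\right) 47 \left(-219\right) = \left(-2162\right) \left(-219\right) = 473478$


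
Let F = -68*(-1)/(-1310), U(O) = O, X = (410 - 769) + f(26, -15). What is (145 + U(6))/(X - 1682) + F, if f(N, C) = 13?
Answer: -167857/1328340 ≈ -0.12637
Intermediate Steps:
X = -346 (X = (410 - 769) + 13 = -359 + 13 = -346)
F = -34/655 (F = 68*(-1/1310) = -34/655 ≈ -0.051908)
(145 + U(6))/(X - 1682) + F = (145 + 6)/(-346 - 1682) - 34/655 = 151/(-2028) - 34/655 = 151*(-1/2028) - 34/655 = -151/2028 - 34/655 = -167857/1328340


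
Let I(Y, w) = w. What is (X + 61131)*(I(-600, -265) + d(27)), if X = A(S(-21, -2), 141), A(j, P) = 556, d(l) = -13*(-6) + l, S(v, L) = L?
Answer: -9869920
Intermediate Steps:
d(l) = 78 + l
X = 556
(X + 61131)*(I(-600, -265) + d(27)) = (556 + 61131)*(-265 + (78 + 27)) = 61687*(-265 + 105) = 61687*(-160) = -9869920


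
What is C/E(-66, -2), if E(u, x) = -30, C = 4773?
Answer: -1591/10 ≈ -159.10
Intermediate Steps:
C/E(-66, -2) = 4773/(-30) = 4773*(-1/30) = -1591/10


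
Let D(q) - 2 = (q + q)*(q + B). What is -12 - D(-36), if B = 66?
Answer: 2146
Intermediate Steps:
D(q) = 2 + 2*q*(66 + q) (D(q) = 2 + (q + q)*(q + 66) = 2 + (2*q)*(66 + q) = 2 + 2*q*(66 + q))
-12 - D(-36) = -12 - (2 + 2*(-36)**2 + 132*(-36)) = -12 - (2 + 2*1296 - 4752) = -12 - (2 + 2592 - 4752) = -12 - 1*(-2158) = -12 + 2158 = 2146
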